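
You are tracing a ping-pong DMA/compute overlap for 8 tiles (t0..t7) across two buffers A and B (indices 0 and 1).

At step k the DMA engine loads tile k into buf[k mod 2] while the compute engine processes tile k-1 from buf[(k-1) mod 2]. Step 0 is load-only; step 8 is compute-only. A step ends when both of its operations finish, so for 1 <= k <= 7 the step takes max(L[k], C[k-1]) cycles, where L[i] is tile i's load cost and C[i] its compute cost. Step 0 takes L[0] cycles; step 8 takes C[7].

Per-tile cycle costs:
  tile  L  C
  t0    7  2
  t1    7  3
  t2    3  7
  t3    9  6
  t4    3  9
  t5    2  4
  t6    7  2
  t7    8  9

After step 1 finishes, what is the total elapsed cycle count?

end_cycle[1] = 14

[0] DMA t0→A (7c) ∥ CU idle ⇒ 7c, clock 7
[1] DMA t1→B (7c) ∥ CU A:t0 (2c) ⇒ 7c, clock 14
[2] DMA t2→A (3c) ∥ CU B:t1 (3c) ⇒ 3c, clock 17
[3] DMA t3→B (9c) ∥ CU A:t2 (7c) ⇒ 9c, clock 26
[4] DMA t4→A (3c) ∥ CU B:t3 (6c) ⇒ 6c, clock 32
[5] DMA t5→B (2c) ∥ CU A:t4 (9c) ⇒ 9c, clock 41
[6] DMA t6→A (7c) ∥ CU B:t5 (4c) ⇒ 7c, clock 48
[7] DMA t7→B (8c) ∥ CU A:t6 (2c) ⇒ 8c, clock 56
[8] DMA idle ∥ CU B:t7 (9c) ⇒ 9c, clock 65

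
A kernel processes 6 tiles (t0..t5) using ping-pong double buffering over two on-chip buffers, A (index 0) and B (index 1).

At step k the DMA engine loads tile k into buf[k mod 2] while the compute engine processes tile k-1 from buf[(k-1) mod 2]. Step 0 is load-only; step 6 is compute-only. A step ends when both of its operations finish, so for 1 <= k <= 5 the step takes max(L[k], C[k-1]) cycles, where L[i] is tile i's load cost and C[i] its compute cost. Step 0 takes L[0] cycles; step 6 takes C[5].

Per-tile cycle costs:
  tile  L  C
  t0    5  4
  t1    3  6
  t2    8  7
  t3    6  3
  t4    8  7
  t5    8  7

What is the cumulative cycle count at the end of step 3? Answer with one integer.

end_cycle[3] = 24

k=0 load=t0/5c comp=- wait=5 total=5
k=1 load=t1/3c comp=t0/4c wait=4 total=9
k=2 load=t2/8c comp=t1/6c wait=8 total=17
k=3 load=t3/6c comp=t2/7c wait=7 total=24
k=4 load=t4/8c comp=t3/3c wait=8 total=32
k=5 load=t5/8c comp=t4/7c wait=8 total=40
k=6 load=- comp=t5/7c wait=7 total=47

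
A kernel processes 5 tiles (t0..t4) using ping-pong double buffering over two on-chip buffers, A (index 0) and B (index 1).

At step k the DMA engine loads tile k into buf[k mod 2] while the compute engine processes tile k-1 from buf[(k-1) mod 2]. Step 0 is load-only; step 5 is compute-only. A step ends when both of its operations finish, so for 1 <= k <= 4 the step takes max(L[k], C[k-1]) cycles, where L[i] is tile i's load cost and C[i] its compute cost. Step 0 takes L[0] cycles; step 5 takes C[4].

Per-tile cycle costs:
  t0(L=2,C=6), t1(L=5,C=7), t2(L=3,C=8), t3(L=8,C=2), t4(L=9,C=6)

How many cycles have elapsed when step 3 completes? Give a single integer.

end_cycle[3] = 23

[0] DMA t0→A (2c) ∥ CU idle ⇒ 2c, clock 2
[1] DMA t1→B (5c) ∥ CU A:t0 (6c) ⇒ 6c, clock 8
[2] DMA t2→A (3c) ∥ CU B:t1 (7c) ⇒ 7c, clock 15
[3] DMA t3→B (8c) ∥ CU A:t2 (8c) ⇒ 8c, clock 23
[4] DMA t4→A (9c) ∥ CU B:t3 (2c) ⇒ 9c, clock 32
[5] DMA idle ∥ CU A:t4 (6c) ⇒ 6c, clock 38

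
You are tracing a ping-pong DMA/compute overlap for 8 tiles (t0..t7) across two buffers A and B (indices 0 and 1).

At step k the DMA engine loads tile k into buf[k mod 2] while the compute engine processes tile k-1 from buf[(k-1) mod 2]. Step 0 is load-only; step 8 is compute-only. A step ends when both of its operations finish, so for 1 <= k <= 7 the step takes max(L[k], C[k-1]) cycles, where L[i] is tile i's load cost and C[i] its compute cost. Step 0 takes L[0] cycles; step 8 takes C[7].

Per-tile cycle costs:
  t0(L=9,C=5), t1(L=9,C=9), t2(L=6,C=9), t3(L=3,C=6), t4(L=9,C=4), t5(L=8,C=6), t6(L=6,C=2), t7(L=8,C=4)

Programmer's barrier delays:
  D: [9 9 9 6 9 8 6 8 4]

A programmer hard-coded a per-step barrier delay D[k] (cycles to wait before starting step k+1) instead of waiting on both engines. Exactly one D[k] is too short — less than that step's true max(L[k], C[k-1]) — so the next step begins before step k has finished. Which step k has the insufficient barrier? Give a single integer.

hazard at step 3

[0] required=L[0]=9=9 vs D=9 ok
[1] required=max(L[1]=9,C[0]=5)=9 vs D=9 ok
[2] required=max(L[2]=6,C[1]=9)=9 vs D=9 ok
[3] required=max(L[3]=3,C[2]=9)=9 vs D=6 SHORT
[4] required=max(L[4]=9,C[3]=6)=9 vs D=9 ok
[5] required=max(L[5]=8,C[4]=4)=8 vs D=8 ok
[6] required=max(L[6]=6,C[5]=6)=6 vs D=6 ok
[7] required=max(L[7]=8,C[6]=2)=8 vs D=8 ok
[8] required=C[7]=4=4 vs D=4 ok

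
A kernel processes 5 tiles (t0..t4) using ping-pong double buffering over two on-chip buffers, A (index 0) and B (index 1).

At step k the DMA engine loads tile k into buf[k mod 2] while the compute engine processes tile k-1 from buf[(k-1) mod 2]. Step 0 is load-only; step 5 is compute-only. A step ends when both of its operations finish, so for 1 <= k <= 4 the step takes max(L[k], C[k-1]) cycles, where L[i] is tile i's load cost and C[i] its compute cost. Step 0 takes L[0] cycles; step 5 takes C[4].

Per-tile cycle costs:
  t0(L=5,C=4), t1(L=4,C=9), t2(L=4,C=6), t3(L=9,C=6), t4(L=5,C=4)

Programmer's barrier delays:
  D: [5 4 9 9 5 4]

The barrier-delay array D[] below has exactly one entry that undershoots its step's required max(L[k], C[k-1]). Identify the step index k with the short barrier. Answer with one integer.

hazard at step 4

step 0: need L[0]=5 = 5; D[0]=5 ok
step 1: need max(L[1]=4,C[0]=4) = 4; D[1]=4 ok
step 2: need max(L[2]=4,C[1]=9) = 9; D[2]=9 ok
step 3: need max(L[3]=9,C[2]=6) = 9; D[3]=9 ok
step 4: need max(L[4]=5,C[3]=6) = 6; D[4]=5 SHORT
step 5: need C[4]=4 = 4; D[5]=4 ok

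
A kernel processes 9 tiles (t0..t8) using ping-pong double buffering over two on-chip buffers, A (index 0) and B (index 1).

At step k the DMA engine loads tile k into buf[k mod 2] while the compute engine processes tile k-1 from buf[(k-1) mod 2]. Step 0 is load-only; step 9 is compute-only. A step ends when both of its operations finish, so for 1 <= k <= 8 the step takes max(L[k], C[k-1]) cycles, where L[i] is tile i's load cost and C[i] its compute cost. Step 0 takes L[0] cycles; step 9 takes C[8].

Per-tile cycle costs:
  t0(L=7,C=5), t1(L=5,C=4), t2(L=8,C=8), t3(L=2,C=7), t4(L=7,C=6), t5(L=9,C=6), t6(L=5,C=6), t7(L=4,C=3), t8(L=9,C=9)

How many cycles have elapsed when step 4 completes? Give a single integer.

end_cycle[4] = 35

k=0 load=t0/7c comp=- wait=7 total=7
k=1 load=t1/5c comp=t0/5c wait=5 total=12
k=2 load=t2/8c comp=t1/4c wait=8 total=20
k=3 load=t3/2c comp=t2/8c wait=8 total=28
k=4 load=t4/7c comp=t3/7c wait=7 total=35
k=5 load=t5/9c comp=t4/6c wait=9 total=44
k=6 load=t6/5c comp=t5/6c wait=6 total=50
k=7 load=t7/4c comp=t6/6c wait=6 total=56
k=8 load=t8/9c comp=t7/3c wait=9 total=65
k=9 load=- comp=t8/9c wait=9 total=74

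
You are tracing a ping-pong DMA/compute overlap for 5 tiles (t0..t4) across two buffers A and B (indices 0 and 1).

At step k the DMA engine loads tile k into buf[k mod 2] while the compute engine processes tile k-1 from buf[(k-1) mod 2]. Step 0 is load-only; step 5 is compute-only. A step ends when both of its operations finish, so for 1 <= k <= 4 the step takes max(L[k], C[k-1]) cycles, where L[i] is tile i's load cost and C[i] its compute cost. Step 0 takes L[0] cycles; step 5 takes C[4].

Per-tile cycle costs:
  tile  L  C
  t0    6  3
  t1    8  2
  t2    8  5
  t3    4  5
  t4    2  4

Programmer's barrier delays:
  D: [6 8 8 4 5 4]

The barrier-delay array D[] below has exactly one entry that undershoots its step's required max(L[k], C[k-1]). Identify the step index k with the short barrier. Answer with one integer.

hazard at step 3

step 0: need L[0]=6 = 6; D[0]=6 ok
step 1: need max(L[1]=8,C[0]=3) = 8; D[1]=8 ok
step 2: need max(L[2]=8,C[1]=2) = 8; D[2]=8 ok
step 3: need max(L[3]=4,C[2]=5) = 5; D[3]=4 SHORT
step 4: need max(L[4]=2,C[3]=5) = 5; D[4]=5 ok
step 5: need C[4]=4 = 4; D[5]=4 ok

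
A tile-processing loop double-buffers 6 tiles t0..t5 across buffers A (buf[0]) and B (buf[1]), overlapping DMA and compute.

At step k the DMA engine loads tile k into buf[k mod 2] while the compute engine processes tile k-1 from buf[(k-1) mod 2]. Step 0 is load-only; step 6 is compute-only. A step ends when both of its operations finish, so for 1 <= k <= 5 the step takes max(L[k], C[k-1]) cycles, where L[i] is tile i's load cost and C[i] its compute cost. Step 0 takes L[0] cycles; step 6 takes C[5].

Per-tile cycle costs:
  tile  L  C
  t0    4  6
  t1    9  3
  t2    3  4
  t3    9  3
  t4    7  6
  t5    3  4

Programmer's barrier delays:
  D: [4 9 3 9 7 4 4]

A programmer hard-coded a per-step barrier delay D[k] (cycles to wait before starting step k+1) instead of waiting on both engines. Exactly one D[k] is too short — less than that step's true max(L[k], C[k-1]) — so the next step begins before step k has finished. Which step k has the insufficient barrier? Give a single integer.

step 0: need L[0]=4 = 4; D[0]=4 ok
step 1: need max(L[1]=9,C[0]=6) = 9; D[1]=9 ok
step 2: need max(L[2]=3,C[1]=3) = 3; D[2]=3 ok
step 3: need max(L[3]=9,C[2]=4) = 9; D[3]=9 ok
step 4: need max(L[4]=7,C[3]=3) = 7; D[4]=7 ok
step 5: need max(L[5]=3,C[4]=6) = 6; D[5]=4 SHORT
step 6: need C[5]=4 = 4; D[6]=4 ok

hazard at step 5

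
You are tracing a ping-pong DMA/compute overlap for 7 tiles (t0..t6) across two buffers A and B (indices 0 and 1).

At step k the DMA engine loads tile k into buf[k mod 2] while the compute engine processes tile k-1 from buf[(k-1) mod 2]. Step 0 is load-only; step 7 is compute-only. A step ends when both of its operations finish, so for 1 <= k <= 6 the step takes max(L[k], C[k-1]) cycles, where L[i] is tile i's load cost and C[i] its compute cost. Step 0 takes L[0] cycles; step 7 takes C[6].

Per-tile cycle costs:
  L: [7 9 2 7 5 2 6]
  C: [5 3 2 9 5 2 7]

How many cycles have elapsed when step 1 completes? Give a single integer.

end_cycle[1] = 16

[0] DMA t0→A (7c) ∥ CU idle ⇒ 7c, clock 7
[1] DMA t1→B (9c) ∥ CU A:t0 (5c) ⇒ 9c, clock 16
[2] DMA t2→A (2c) ∥ CU B:t1 (3c) ⇒ 3c, clock 19
[3] DMA t3→B (7c) ∥ CU A:t2 (2c) ⇒ 7c, clock 26
[4] DMA t4→A (5c) ∥ CU B:t3 (9c) ⇒ 9c, clock 35
[5] DMA t5→B (2c) ∥ CU A:t4 (5c) ⇒ 5c, clock 40
[6] DMA t6→A (6c) ∥ CU B:t5 (2c) ⇒ 6c, clock 46
[7] DMA idle ∥ CU A:t6 (7c) ⇒ 7c, clock 53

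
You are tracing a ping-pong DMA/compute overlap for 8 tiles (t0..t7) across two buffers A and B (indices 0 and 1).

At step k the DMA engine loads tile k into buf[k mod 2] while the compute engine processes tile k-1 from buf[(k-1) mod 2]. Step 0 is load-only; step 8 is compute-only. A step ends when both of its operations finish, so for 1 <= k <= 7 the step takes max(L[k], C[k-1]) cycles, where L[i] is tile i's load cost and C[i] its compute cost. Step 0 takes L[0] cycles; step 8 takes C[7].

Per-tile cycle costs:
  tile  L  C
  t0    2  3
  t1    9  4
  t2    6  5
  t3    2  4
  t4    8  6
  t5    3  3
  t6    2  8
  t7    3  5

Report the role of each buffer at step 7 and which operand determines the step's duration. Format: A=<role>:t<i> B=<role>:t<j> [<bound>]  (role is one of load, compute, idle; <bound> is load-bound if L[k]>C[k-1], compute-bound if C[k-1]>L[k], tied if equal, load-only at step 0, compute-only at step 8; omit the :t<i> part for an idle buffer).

step 7: A=compute:t6 B=load:t7 [compute-bound]

  0. 2=2c; end=2; A:t0 B:-
  1. max(9,3)=9c; end=11; A:t0 B:t1
  2. max(6,4)=6c; end=17; A:t2 B:t1
  3. max(2,5)=5c; end=22; A:t2 B:t3
  4. max(8,4)=8c; end=30; A:t4 B:t3
  5. max(3,6)=6c; end=36; A:t4 B:t5
  6. max(2,3)=3c; end=39; A:t6 B:t5
  7. max(3,8)=8c; end=47; A:t6 B:t7
  8. 5=5c; end=52; A:t6 B:t7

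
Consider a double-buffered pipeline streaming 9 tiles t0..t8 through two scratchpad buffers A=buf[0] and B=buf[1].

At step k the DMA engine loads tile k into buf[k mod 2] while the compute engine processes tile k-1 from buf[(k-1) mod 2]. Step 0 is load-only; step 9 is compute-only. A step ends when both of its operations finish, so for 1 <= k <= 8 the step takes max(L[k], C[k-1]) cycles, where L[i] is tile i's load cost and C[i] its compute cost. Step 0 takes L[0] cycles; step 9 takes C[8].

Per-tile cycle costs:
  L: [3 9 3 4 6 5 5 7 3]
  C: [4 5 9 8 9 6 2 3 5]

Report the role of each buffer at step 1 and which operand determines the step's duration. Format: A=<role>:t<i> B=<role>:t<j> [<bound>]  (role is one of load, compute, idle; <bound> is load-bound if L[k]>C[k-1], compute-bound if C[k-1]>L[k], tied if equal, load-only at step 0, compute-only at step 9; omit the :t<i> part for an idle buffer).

step 0: L[0]=3 → dur=3, Σ=3 | A=load:t0 B=idle [load-only]
step 1: L[1]=9 C[0]=4 → dur=9, Σ=12 | A=compute:t0 B=load:t1 [load-bound]
step 2: L[2]=3 C[1]=5 → dur=5, Σ=17 | A=load:t2 B=compute:t1 [compute-bound]
step 3: L[3]=4 C[2]=9 → dur=9, Σ=26 | A=compute:t2 B=load:t3 [compute-bound]
step 4: L[4]=6 C[3]=8 → dur=8, Σ=34 | A=load:t4 B=compute:t3 [compute-bound]
step 5: L[5]=5 C[4]=9 → dur=9, Σ=43 | A=compute:t4 B=load:t5 [compute-bound]
step 6: L[6]=5 C[5]=6 → dur=6, Σ=49 | A=load:t6 B=compute:t5 [compute-bound]
step 7: L[7]=7 C[6]=2 → dur=7, Σ=56 | A=compute:t6 B=load:t7 [load-bound]
step 8: L[8]=3 C[7]=3 → dur=3, Σ=59 | A=load:t8 B=compute:t7 [tied]
step 9: C[8]=5 → dur=5, Σ=64 | A=compute:t8 B=idle [compute-only]

step 1: A=compute:t0 B=load:t1 [load-bound]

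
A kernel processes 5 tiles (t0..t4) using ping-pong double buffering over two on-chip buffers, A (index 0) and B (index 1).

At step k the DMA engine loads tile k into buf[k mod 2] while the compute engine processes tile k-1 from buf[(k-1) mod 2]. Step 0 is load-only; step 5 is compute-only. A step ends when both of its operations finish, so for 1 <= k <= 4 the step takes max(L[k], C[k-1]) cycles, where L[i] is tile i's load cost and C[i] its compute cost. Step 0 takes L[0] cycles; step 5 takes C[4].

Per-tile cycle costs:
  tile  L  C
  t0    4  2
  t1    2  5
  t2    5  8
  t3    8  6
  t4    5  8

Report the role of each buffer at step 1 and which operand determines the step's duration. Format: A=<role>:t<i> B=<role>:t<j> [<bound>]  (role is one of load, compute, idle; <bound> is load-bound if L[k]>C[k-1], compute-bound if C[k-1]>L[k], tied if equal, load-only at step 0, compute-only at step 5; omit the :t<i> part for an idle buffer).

[0] DMA t0→A (4c) ∥ CU idle ⇒ 4c, clock 4
[1] DMA t1→B (2c) ∥ CU A:t0 (2c) ⇒ 2c, clock 6
[2] DMA t2→A (5c) ∥ CU B:t1 (5c) ⇒ 5c, clock 11
[3] DMA t3→B (8c) ∥ CU A:t2 (8c) ⇒ 8c, clock 19
[4] DMA t4→A (5c) ∥ CU B:t3 (6c) ⇒ 6c, clock 25
[5] DMA idle ∥ CU A:t4 (8c) ⇒ 8c, clock 33

step 1: A=compute:t0 B=load:t1 [tied]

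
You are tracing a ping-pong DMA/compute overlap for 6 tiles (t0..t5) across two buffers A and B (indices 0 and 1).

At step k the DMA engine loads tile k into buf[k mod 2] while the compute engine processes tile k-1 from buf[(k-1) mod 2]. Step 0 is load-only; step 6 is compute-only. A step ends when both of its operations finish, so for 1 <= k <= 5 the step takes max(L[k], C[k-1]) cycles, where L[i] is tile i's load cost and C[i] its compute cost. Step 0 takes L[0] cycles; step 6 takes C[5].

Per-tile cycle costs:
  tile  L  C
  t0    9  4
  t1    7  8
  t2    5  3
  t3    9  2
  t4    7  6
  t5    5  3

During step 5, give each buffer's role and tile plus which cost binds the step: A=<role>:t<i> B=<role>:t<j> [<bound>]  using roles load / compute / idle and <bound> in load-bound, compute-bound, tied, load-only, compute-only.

step 0: L[0]=9 → dur=9, Σ=9 | A=load:t0 B=idle [load-only]
step 1: L[1]=7 C[0]=4 → dur=7, Σ=16 | A=compute:t0 B=load:t1 [load-bound]
step 2: L[2]=5 C[1]=8 → dur=8, Σ=24 | A=load:t2 B=compute:t1 [compute-bound]
step 3: L[3]=9 C[2]=3 → dur=9, Σ=33 | A=compute:t2 B=load:t3 [load-bound]
step 4: L[4]=7 C[3]=2 → dur=7, Σ=40 | A=load:t4 B=compute:t3 [load-bound]
step 5: L[5]=5 C[4]=6 → dur=6, Σ=46 | A=compute:t4 B=load:t5 [compute-bound]
step 6: C[5]=3 → dur=3, Σ=49 | A=idle B=compute:t5 [compute-only]

step 5: A=compute:t4 B=load:t5 [compute-bound]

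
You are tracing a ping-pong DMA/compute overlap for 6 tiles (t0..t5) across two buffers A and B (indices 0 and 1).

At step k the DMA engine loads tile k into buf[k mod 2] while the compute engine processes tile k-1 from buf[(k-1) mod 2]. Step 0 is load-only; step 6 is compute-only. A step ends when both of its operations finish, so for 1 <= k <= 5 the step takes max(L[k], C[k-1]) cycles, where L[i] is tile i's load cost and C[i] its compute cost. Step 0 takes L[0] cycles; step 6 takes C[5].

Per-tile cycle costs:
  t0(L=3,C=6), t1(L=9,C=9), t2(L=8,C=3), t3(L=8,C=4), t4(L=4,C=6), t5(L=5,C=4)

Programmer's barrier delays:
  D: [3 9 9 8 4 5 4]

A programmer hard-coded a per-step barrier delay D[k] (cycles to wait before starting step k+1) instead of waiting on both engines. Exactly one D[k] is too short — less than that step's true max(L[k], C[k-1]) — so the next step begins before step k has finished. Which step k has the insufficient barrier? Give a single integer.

hazard at step 5

[0] required=L[0]=3=3 vs D=3 ok
[1] required=max(L[1]=9,C[0]=6)=9 vs D=9 ok
[2] required=max(L[2]=8,C[1]=9)=9 vs D=9 ok
[3] required=max(L[3]=8,C[2]=3)=8 vs D=8 ok
[4] required=max(L[4]=4,C[3]=4)=4 vs D=4 ok
[5] required=max(L[5]=5,C[4]=6)=6 vs D=5 SHORT
[6] required=C[5]=4=4 vs D=4 ok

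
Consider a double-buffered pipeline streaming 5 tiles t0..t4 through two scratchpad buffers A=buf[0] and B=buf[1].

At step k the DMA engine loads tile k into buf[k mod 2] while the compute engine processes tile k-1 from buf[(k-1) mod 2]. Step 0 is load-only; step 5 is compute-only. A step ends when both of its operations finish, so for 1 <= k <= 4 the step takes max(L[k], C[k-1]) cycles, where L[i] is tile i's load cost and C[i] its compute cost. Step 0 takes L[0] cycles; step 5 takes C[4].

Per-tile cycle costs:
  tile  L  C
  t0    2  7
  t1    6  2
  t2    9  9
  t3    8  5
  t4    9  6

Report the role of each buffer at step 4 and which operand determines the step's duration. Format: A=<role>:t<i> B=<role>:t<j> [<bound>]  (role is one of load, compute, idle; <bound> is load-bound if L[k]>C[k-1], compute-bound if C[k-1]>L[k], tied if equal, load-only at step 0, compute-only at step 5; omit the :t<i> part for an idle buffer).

[0] DMA t0→A (2c) ∥ CU idle ⇒ 2c, clock 2
[1] DMA t1→B (6c) ∥ CU A:t0 (7c) ⇒ 7c, clock 9
[2] DMA t2→A (9c) ∥ CU B:t1 (2c) ⇒ 9c, clock 18
[3] DMA t3→B (8c) ∥ CU A:t2 (9c) ⇒ 9c, clock 27
[4] DMA t4→A (9c) ∥ CU B:t3 (5c) ⇒ 9c, clock 36
[5] DMA idle ∥ CU A:t4 (6c) ⇒ 6c, clock 42

step 4: A=load:t4 B=compute:t3 [load-bound]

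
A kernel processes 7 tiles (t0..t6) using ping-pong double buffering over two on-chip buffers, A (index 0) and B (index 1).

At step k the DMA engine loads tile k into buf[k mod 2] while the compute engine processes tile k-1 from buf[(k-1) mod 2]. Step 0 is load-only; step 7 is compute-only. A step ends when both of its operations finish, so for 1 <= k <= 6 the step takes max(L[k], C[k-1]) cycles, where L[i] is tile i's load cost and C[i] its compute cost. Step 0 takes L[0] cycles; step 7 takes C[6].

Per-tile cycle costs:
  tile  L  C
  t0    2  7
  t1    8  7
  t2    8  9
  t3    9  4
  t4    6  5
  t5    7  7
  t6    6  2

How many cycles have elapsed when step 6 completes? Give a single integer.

end_cycle[6] = 47

  0. 2=2c; end=2; A:t0 B:-
  1. max(8,7)=8c; end=10; A:t0 B:t1
  2. max(8,7)=8c; end=18; A:t2 B:t1
  3. max(9,9)=9c; end=27; A:t2 B:t3
  4. max(6,4)=6c; end=33; A:t4 B:t3
  5. max(7,5)=7c; end=40; A:t4 B:t5
  6. max(6,7)=7c; end=47; A:t6 B:t5
  7. 2=2c; end=49; A:t6 B:t5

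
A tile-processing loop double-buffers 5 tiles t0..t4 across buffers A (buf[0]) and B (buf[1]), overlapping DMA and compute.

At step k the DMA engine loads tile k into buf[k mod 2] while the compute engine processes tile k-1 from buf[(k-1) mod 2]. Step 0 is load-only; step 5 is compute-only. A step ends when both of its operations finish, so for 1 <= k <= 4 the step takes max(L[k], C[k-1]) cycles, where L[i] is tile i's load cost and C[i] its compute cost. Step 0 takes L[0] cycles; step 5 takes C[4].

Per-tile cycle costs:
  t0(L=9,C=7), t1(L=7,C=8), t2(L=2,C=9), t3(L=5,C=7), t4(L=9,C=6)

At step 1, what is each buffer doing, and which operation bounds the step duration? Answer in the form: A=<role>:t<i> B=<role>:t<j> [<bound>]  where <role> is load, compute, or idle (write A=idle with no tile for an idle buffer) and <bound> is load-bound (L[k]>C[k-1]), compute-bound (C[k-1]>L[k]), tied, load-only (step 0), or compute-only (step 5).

[0] DMA t0→A (9c) ∥ CU idle ⇒ 9c, clock 9
[1] DMA t1→B (7c) ∥ CU A:t0 (7c) ⇒ 7c, clock 16
[2] DMA t2→A (2c) ∥ CU B:t1 (8c) ⇒ 8c, clock 24
[3] DMA t3→B (5c) ∥ CU A:t2 (9c) ⇒ 9c, clock 33
[4] DMA t4→A (9c) ∥ CU B:t3 (7c) ⇒ 9c, clock 42
[5] DMA idle ∥ CU A:t4 (6c) ⇒ 6c, clock 48

step 1: A=compute:t0 B=load:t1 [tied]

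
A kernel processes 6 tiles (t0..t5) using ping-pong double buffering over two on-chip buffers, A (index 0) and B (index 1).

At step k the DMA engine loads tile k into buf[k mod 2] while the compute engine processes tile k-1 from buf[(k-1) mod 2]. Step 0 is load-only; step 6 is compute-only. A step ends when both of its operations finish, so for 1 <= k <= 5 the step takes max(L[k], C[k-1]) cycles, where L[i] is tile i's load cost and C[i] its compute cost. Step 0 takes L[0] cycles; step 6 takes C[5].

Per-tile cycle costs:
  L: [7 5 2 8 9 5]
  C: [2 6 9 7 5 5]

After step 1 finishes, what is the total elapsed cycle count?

[0] DMA t0→A (7c) ∥ CU idle ⇒ 7c, clock 7
[1] DMA t1→B (5c) ∥ CU A:t0 (2c) ⇒ 5c, clock 12
[2] DMA t2→A (2c) ∥ CU B:t1 (6c) ⇒ 6c, clock 18
[3] DMA t3→B (8c) ∥ CU A:t2 (9c) ⇒ 9c, clock 27
[4] DMA t4→A (9c) ∥ CU B:t3 (7c) ⇒ 9c, clock 36
[5] DMA t5→B (5c) ∥ CU A:t4 (5c) ⇒ 5c, clock 41
[6] DMA idle ∥ CU B:t5 (5c) ⇒ 5c, clock 46

end_cycle[1] = 12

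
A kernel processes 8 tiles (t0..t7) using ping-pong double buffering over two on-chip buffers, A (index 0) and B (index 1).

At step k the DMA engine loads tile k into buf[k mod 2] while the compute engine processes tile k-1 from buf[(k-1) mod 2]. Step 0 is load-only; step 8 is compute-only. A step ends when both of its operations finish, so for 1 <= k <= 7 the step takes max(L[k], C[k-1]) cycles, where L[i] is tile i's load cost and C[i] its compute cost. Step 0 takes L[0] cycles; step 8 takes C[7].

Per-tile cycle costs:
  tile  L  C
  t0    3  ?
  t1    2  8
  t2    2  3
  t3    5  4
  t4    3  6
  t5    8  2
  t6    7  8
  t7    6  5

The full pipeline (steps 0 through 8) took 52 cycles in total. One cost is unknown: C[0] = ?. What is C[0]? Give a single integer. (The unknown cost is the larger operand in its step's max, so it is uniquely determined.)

C[0] = 4

step 0 = dur = L[0]=3 = 3
step 1 = dur = max(L[1]=2, C[0]=?) = C[0]  (unknown; binding)
step 2 = dur = max(L[2]=2, C[1]=8) = 8
step 3 = dur = max(L[3]=5, C[2]=3) = 5
step 4 = dur = max(L[4]=3, C[3]=4) = 4
step 5 = dur = max(L[5]=8, C[4]=6) = 8
step 6 = dur = max(L[6]=7, C[5]=2) = 7
step 7 = dur = max(L[7]=6, C[6]=8) = 8
step 8 = dur = C[7]=5 = 5
sum of known step durations = 48
dur[1] = total - known = 52 - 48 = 4
C[0] is the binding max in step 1, so C[0] = dur[1] = 4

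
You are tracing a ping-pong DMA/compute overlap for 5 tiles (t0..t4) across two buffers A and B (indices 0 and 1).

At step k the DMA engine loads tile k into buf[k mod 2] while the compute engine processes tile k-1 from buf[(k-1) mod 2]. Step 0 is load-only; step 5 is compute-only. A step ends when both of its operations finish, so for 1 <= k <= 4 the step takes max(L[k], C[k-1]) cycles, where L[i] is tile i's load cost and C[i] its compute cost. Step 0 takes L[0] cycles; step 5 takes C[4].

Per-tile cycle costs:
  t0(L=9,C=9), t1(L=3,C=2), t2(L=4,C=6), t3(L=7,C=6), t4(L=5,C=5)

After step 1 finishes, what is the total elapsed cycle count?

end_cycle[1] = 18

step 0: L[0]=9 → dur=9, Σ=9 | A=load:t0 B=idle [load-only]
step 1: L[1]=3 C[0]=9 → dur=9, Σ=18 | A=compute:t0 B=load:t1 [compute-bound]
step 2: L[2]=4 C[1]=2 → dur=4, Σ=22 | A=load:t2 B=compute:t1 [load-bound]
step 3: L[3]=7 C[2]=6 → dur=7, Σ=29 | A=compute:t2 B=load:t3 [load-bound]
step 4: L[4]=5 C[3]=6 → dur=6, Σ=35 | A=load:t4 B=compute:t3 [compute-bound]
step 5: C[4]=5 → dur=5, Σ=40 | A=compute:t4 B=idle [compute-only]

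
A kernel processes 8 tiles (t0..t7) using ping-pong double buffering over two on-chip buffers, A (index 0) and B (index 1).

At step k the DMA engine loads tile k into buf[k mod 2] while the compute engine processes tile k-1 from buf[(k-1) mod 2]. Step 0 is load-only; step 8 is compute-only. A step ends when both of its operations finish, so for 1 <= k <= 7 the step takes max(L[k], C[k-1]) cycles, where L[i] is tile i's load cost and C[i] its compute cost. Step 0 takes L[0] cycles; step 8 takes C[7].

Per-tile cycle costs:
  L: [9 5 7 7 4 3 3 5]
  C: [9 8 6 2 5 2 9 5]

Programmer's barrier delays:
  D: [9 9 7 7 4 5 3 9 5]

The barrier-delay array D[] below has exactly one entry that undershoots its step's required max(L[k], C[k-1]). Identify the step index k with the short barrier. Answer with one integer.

hazard at step 2

k=0 barrier L[0]=9→9c, D[0]=9 ok
k=1 barrier max(L[1]=5,C[0]=9)→9c, D[1]=9 ok
k=2 barrier max(L[2]=7,C[1]=8)→8c, D[2]=7 SHORT
k=3 barrier max(L[3]=7,C[2]=6)→7c, D[3]=7 ok
k=4 barrier max(L[4]=4,C[3]=2)→4c, D[4]=4 ok
k=5 barrier max(L[5]=3,C[4]=5)→5c, D[5]=5 ok
k=6 barrier max(L[6]=3,C[5]=2)→3c, D[6]=3 ok
k=7 barrier max(L[7]=5,C[6]=9)→9c, D[7]=9 ok
k=8 barrier C[7]=5→5c, D[8]=5 ok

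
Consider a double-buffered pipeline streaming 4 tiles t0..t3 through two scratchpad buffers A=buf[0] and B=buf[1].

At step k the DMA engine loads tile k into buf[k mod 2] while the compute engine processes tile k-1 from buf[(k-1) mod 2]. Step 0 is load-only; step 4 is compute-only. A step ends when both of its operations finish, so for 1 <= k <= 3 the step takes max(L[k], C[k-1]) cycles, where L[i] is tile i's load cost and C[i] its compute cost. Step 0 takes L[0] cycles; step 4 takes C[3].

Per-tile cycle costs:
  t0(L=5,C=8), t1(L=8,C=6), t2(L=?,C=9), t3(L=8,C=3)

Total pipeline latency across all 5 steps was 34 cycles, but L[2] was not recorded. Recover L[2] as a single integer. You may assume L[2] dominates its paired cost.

L[2] = 9

step 0 → dur = L[0]=5 = 5
step 1 → dur = max(L[1]=8, C[0]=8) = 8
step 2 → dur = max(L[2]=?, C[1]=6) = L[2]  (unknown; binding)
step 3 → dur = max(L[3]=8, C[2]=9) = 9
step 4 → dur = C[3]=3 = 3
sum of known step durations = 25
dur[2] = total - known = 34 - 25 = 9
L[2] is the binding max in step 2, so L[2] = dur[2] = 9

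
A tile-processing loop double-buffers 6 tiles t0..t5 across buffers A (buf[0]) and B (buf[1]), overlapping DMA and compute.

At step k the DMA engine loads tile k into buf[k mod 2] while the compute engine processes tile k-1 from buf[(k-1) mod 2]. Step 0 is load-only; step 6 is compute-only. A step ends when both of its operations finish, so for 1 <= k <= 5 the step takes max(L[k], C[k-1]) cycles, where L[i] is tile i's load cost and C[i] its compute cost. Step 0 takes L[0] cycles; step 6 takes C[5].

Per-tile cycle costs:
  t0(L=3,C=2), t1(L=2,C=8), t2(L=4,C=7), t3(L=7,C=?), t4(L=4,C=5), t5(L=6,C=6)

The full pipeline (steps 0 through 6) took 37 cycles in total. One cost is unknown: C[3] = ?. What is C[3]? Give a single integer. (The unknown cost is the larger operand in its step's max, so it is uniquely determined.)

C[3] = 5

step 0 | dur = L[0]=3 = 3
step 1 | dur = max(L[1]=2, C[0]=2) = 2
step 2 | dur = max(L[2]=4, C[1]=8) = 8
step 3 | dur = max(L[3]=7, C[2]=7) = 7
step 4 | dur = max(L[4]=4, C[3]=?) = C[3]  (unknown; binding)
step 5 | dur = max(L[5]=6, C[4]=5) = 6
step 6 | dur = C[5]=6 = 6
sum of known step durations = 32
dur[4] = total - known = 37 - 32 = 5
C[3] is the binding max in step 4, so C[3] = dur[4] = 5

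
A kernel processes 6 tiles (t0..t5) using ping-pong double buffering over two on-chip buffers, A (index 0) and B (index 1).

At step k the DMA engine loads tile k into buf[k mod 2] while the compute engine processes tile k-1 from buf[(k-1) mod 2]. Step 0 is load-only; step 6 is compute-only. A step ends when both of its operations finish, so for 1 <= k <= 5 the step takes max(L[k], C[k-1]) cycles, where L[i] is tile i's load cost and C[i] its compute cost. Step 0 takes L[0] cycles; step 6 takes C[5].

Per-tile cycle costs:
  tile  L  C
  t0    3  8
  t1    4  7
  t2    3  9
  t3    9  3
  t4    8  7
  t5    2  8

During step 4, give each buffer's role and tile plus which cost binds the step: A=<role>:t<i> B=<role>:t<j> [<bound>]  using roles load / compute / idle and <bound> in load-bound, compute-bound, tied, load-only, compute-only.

step 4: A=load:t4 B=compute:t3 [load-bound]

step 0: L[0]=3 → dur=3, Σ=3 | A=load:t0 B=idle [load-only]
step 1: L[1]=4 C[0]=8 → dur=8, Σ=11 | A=compute:t0 B=load:t1 [compute-bound]
step 2: L[2]=3 C[1]=7 → dur=7, Σ=18 | A=load:t2 B=compute:t1 [compute-bound]
step 3: L[3]=9 C[2]=9 → dur=9, Σ=27 | A=compute:t2 B=load:t3 [tied]
step 4: L[4]=8 C[3]=3 → dur=8, Σ=35 | A=load:t4 B=compute:t3 [load-bound]
step 5: L[5]=2 C[4]=7 → dur=7, Σ=42 | A=compute:t4 B=load:t5 [compute-bound]
step 6: C[5]=8 → dur=8, Σ=50 | A=idle B=compute:t5 [compute-only]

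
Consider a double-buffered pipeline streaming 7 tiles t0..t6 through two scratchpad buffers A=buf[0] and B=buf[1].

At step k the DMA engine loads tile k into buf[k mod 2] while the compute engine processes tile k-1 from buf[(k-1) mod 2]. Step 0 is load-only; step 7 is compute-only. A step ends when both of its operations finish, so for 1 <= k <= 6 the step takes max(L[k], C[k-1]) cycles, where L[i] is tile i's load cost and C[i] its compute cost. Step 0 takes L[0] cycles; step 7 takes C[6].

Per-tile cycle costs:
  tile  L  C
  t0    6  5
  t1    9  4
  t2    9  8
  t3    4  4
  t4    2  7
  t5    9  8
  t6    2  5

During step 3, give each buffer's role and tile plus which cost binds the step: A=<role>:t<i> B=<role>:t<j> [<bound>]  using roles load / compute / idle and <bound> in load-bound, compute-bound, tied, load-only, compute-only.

step 3: A=compute:t2 B=load:t3 [compute-bound]

step 0: L[0]=6 → dur=6, Σ=6 | A=load:t0 B=idle [load-only]
step 1: L[1]=9 C[0]=5 → dur=9, Σ=15 | A=compute:t0 B=load:t1 [load-bound]
step 2: L[2]=9 C[1]=4 → dur=9, Σ=24 | A=load:t2 B=compute:t1 [load-bound]
step 3: L[3]=4 C[2]=8 → dur=8, Σ=32 | A=compute:t2 B=load:t3 [compute-bound]
step 4: L[4]=2 C[3]=4 → dur=4, Σ=36 | A=load:t4 B=compute:t3 [compute-bound]
step 5: L[5]=9 C[4]=7 → dur=9, Σ=45 | A=compute:t4 B=load:t5 [load-bound]
step 6: L[6]=2 C[5]=8 → dur=8, Σ=53 | A=load:t6 B=compute:t5 [compute-bound]
step 7: C[6]=5 → dur=5, Σ=58 | A=compute:t6 B=idle [compute-only]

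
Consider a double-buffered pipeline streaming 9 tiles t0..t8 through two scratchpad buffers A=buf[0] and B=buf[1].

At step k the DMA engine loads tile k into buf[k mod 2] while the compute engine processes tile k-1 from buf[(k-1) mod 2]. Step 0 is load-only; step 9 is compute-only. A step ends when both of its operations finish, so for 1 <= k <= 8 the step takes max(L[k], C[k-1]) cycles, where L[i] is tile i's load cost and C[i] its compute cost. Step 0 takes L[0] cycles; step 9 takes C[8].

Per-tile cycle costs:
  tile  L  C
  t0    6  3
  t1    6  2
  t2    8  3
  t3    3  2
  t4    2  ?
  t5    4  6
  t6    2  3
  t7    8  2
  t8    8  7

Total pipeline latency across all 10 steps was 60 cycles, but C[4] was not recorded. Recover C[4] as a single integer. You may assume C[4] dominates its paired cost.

step 0 | dur = L[0]=6 = 6
step 1 | dur = max(L[1]=6, C[0]=3) = 6
step 2 | dur = max(L[2]=8, C[1]=2) = 8
step 3 | dur = max(L[3]=3, C[2]=3) = 3
step 4 | dur = max(L[4]=2, C[3]=2) = 2
step 5 | dur = max(L[5]=4, C[4]=?) = C[4]  (unknown; binding)
step 6 | dur = max(L[6]=2, C[5]=6) = 6
step 7 | dur = max(L[7]=8, C[6]=3) = 8
step 8 | dur = max(L[8]=8, C[7]=2) = 8
step 9 | dur = C[8]=7 = 7
sum of known step durations = 54
dur[5] = total - known = 60 - 54 = 6
C[4] is the binding max in step 5, so C[4] = dur[5] = 6

C[4] = 6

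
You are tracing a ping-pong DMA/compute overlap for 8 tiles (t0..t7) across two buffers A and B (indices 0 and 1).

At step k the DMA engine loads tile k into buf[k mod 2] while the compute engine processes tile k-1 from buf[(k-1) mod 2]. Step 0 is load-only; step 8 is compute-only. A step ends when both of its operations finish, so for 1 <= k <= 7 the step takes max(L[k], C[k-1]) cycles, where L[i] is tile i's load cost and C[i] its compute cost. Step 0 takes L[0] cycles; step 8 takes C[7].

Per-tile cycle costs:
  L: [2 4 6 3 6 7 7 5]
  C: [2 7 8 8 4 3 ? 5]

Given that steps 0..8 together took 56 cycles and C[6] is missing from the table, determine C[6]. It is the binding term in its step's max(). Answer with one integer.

step 0 → dur = L[0]=2 = 2
step 1 → dur = max(L[1]=4, C[0]=2) = 4
step 2 → dur = max(L[2]=6, C[1]=7) = 7
step 3 → dur = max(L[3]=3, C[2]=8) = 8
step 4 → dur = max(L[4]=6, C[3]=8) = 8
step 5 → dur = max(L[5]=7, C[4]=4) = 7
step 6 → dur = max(L[6]=7, C[5]=3) = 7
step 7 → dur = max(L[7]=5, C[6]=?) = C[6]  (unknown; binding)
step 8 → dur = C[7]=5 = 5
sum of known step durations = 48
dur[7] = total - known = 56 - 48 = 8
C[6] is the binding max in step 7, so C[6] = dur[7] = 8

C[6] = 8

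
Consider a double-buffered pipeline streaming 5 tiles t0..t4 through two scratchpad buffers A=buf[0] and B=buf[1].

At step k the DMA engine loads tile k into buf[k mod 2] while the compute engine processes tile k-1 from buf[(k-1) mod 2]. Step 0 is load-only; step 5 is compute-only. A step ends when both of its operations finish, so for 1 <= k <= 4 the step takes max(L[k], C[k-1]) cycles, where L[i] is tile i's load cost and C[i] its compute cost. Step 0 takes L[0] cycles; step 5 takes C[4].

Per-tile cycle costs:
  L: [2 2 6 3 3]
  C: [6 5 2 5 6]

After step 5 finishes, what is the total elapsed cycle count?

  0. 2=2c; end=2; A:t0 B:-
  1. max(2,6)=6c; end=8; A:t0 B:t1
  2. max(6,5)=6c; end=14; A:t2 B:t1
  3. max(3,2)=3c; end=17; A:t2 B:t3
  4. max(3,5)=5c; end=22; A:t4 B:t3
  5. 6=6c; end=28; A:t4 B:t3

end_cycle[5] = 28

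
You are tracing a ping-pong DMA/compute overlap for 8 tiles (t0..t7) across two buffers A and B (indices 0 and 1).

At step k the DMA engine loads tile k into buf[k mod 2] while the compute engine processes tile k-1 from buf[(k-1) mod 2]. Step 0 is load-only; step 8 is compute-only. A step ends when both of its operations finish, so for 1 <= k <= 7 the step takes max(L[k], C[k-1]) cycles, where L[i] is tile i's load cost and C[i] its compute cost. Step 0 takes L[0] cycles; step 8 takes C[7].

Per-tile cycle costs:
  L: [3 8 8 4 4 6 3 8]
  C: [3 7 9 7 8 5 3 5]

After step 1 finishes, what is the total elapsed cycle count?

step 0: L[0]=3 → dur=3, Σ=3 | A=load:t0 B=idle [load-only]
step 1: L[1]=8 C[0]=3 → dur=8, Σ=11 | A=compute:t0 B=load:t1 [load-bound]
step 2: L[2]=8 C[1]=7 → dur=8, Σ=19 | A=load:t2 B=compute:t1 [load-bound]
step 3: L[3]=4 C[2]=9 → dur=9, Σ=28 | A=compute:t2 B=load:t3 [compute-bound]
step 4: L[4]=4 C[3]=7 → dur=7, Σ=35 | A=load:t4 B=compute:t3 [compute-bound]
step 5: L[5]=6 C[4]=8 → dur=8, Σ=43 | A=compute:t4 B=load:t5 [compute-bound]
step 6: L[6]=3 C[5]=5 → dur=5, Σ=48 | A=load:t6 B=compute:t5 [compute-bound]
step 7: L[7]=8 C[6]=3 → dur=8, Σ=56 | A=compute:t6 B=load:t7 [load-bound]
step 8: C[7]=5 → dur=5, Σ=61 | A=idle B=compute:t7 [compute-only]

end_cycle[1] = 11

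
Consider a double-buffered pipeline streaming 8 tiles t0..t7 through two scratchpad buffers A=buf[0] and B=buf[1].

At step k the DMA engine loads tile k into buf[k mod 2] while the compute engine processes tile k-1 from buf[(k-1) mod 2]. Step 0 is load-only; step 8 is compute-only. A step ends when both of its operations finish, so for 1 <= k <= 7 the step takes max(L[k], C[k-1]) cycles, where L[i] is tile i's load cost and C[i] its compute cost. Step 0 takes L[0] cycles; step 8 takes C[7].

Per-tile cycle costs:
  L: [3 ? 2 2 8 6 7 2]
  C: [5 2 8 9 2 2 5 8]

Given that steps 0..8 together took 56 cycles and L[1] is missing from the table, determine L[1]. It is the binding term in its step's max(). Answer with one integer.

step 0: dur = L[0]=3 = 3
step 1: dur = max(L[1]=?, C[0]=5) = L[1]  (unknown; binding)
step 2: dur = max(L[2]=2, C[1]=2) = 2
step 3: dur = max(L[3]=2, C[2]=8) = 8
step 4: dur = max(L[4]=8, C[3]=9) = 9
step 5: dur = max(L[5]=6, C[4]=2) = 6
step 6: dur = max(L[6]=7, C[5]=2) = 7
step 7: dur = max(L[7]=2, C[6]=5) = 5
step 8: dur = C[7]=8 = 8
sum of known step durations = 48
dur[1] = total - known = 56 - 48 = 8
L[1] is the binding max in step 1, so L[1] = dur[1] = 8

L[1] = 8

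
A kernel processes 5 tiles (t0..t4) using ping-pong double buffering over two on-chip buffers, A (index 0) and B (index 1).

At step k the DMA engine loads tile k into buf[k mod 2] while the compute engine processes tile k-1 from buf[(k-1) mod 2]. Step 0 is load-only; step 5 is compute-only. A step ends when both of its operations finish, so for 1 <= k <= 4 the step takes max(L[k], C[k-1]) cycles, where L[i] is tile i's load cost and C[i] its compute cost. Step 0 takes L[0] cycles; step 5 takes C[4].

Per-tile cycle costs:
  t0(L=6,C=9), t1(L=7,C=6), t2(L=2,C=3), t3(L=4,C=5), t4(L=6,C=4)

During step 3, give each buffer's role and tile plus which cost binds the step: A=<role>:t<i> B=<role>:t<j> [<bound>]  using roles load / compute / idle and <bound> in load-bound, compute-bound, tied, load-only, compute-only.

step 0: L[0]=6 → dur=6, Σ=6 | A=load:t0 B=idle [load-only]
step 1: L[1]=7 C[0]=9 → dur=9, Σ=15 | A=compute:t0 B=load:t1 [compute-bound]
step 2: L[2]=2 C[1]=6 → dur=6, Σ=21 | A=load:t2 B=compute:t1 [compute-bound]
step 3: L[3]=4 C[2]=3 → dur=4, Σ=25 | A=compute:t2 B=load:t3 [load-bound]
step 4: L[4]=6 C[3]=5 → dur=6, Σ=31 | A=load:t4 B=compute:t3 [load-bound]
step 5: C[4]=4 → dur=4, Σ=35 | A=compute:t4 B=idle [compute-only]

step 3: A=compute:t2 B=load:t3 [load-bound]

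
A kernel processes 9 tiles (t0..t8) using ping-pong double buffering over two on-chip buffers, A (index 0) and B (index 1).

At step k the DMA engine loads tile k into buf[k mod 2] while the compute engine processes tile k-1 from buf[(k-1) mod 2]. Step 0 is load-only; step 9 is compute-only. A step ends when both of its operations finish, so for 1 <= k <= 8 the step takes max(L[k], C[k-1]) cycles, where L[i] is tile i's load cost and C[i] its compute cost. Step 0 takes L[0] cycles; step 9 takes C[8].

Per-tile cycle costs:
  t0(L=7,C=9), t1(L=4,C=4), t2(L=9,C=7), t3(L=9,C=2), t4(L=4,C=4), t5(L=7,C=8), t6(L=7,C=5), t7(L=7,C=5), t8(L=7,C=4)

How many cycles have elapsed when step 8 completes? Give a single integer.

step 0: L[0]=7 → dur=7, Σ=7 | A=load:t0 B=idle [load-only]
step 1: L[1]=4 C[0]=9 → dur=9, Σ=16 | A=compute:t0 B=load:t1 [compute-bound]
step 2: L[2]=9 C[1]=4 → dur=9, Σ=25 | A=load:t2 B=compute:t1 [load-bound]
step 3: L[3]=9 C[2]=7 → dur=9, Σ=34 | A=compute:t2 B=load:t3 [load-bound]
step 4: L[4]=4 C[3]=2 → dur=4, Σ=38 | A=load:t4 B=compute:t3 [load-bound]
step 5: L[5]=7 C[4]=4 → dur=7, Σ=45 | A=compute:t4 B=load:t5 [load-bound]
step 6: L[6]=7 C[5]=8 → dur=8, Σ=53 | A=load:t6 B=compute:t5 [compute-bound]
step 7: L[7]=7 C[6]=5 → dur=7, Σ=60 | A=compute:t6 B=load:t7 [load-bound]
step 8: L[8]=7 C[7]=5 → dur=7, Σ=67 | A=load:t8 B=compute:t7 [load-bound]
step 9: C[8]=4 → dur=4, Σ=71 | A=compute:t8 B=idle [compute-only]

end_cycle[8] = 67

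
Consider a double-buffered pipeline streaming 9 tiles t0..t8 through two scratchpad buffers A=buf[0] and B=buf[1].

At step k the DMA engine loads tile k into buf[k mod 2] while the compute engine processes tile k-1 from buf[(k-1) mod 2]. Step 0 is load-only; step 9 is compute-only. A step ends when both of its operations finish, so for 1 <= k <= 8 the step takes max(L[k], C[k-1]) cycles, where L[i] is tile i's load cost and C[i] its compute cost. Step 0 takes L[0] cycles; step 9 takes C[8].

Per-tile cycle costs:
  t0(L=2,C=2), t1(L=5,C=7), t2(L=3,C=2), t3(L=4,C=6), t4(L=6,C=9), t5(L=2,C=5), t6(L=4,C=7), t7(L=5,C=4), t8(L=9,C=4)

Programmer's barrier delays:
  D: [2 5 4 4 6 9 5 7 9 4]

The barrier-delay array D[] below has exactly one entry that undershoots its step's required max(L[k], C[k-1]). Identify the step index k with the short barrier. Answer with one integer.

hazard at step 2

[0] required=L[0]=2=2 vs D=2 ok
[1] required=max(L[1]=5,C[0]=2)=5 vs D=5 ok
[2] required=max(L[2]=3,C[1]=7)=7 vs D=4 SHORT
[3] required=max(L[3]=4,C[2]=2)=4 vs D=4 ok
[4] required=max(L[4]=6,C[3]=6)=6 vs D=6 ok
[5] required=max(L[5]=2,C[4]=9)=9 vs D=9 ok
[6] required=max(L[6]=4,C[5]=5)=5 vs D=5 ok
[7] required=max(L[7]=5,C[6]=7)=7 vs D=7 ok
[8] required=max(L[8]=9,C[7]=4)=9 vs D=9 ok
[9] required=C[8]=4=4 vs D=4 ok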